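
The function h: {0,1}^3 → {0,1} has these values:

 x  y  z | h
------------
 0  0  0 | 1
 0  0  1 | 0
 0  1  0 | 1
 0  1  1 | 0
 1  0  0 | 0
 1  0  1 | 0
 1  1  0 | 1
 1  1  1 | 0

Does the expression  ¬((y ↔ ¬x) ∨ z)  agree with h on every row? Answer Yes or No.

Check the formula against h row by row:
  x=0, y=0, z=0: formula gives 1, h = 1 ✓
  x=0, y=0, z=1: formula gives 0, h = 0 ✓
  x=0, y=1, z=0: formula gives 0, but h = 1 ✗
Row (0,1,0) is a counterexample, so the formula is not equivalent to h.

No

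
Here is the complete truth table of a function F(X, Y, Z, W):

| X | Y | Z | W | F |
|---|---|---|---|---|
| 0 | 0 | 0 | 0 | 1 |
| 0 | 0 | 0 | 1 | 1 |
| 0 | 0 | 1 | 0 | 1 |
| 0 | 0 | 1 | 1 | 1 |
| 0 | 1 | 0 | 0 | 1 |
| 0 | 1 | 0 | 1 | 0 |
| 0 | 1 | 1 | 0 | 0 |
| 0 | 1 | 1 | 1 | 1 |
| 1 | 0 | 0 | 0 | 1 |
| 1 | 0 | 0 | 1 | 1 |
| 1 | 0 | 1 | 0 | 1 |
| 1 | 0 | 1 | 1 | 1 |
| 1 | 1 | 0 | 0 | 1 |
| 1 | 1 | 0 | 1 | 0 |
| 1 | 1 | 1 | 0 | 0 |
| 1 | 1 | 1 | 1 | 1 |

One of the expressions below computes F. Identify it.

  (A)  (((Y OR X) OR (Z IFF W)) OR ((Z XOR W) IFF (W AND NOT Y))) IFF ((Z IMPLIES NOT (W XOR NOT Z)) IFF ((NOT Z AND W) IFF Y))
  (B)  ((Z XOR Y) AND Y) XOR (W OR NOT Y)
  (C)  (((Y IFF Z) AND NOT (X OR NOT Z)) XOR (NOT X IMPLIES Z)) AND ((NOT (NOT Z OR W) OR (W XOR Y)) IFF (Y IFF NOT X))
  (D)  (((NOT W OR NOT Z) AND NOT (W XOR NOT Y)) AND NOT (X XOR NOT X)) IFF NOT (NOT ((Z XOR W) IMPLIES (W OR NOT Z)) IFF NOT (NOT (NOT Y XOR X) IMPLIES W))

(A): at (0,0,0,1) it gives 0, but F = 1 — eliminated.
(C): at (0,0,0,0) it gives 0, but F = 1 — eliminated.
(D): at (0,0,1,0) it gives 0, but F = 1 — eliminated.
Only (B) survives; checking it on all 16 rows confirms it matches F.

B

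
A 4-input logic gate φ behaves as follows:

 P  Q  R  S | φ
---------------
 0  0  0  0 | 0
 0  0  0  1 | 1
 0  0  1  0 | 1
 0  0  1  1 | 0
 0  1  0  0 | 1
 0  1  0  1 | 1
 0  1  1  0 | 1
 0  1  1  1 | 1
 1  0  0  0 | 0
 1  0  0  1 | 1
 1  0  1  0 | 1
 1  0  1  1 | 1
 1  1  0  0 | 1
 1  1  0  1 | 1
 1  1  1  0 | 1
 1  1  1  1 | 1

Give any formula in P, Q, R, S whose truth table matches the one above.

φ(P, Q, R, S) = ¬(((((¬P ∧ ¬Q) ∧ ¬R) ∧ ¬S) ∨ (((¬P ∧ ¬Q) ∧ R) ∧ S)) ∨ (((P ∧ ¬Q) ∧ ¬R) ∧ ¬S))

φ is 0 on only 3 rows — (0,0,0,0), (0,0,1,1), (1,0,0,0). Writing each as a minterm (¬P·¬Q·¬R·¬S, ¬P·¬Q·R·S, P·¬Q·¬R·¬S) and OR-ing them characterizes exactly where φ=0, so φ is the negation of that disjunction.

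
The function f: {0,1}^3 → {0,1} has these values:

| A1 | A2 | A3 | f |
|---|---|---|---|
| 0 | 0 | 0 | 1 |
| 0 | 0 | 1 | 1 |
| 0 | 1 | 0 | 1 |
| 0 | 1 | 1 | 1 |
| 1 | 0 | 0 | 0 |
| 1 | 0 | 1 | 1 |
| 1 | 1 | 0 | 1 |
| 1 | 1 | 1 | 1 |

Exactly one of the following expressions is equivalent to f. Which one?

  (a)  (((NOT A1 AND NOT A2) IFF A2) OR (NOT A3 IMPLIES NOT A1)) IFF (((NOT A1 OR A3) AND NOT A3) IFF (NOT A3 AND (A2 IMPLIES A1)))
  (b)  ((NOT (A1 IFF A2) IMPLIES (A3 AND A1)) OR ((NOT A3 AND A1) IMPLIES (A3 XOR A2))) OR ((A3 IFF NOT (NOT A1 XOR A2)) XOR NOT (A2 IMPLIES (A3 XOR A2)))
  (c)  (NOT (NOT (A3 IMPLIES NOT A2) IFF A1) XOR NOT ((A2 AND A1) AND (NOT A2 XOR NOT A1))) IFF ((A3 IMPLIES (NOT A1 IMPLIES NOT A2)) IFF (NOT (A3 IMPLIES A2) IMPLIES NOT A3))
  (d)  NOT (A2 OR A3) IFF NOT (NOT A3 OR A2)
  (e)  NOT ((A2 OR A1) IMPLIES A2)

b

(a) disagrees with f on (0,1,0) (formula → 0, table → 1); rule it out.
(c) disagrees with f on (0,0,1) (formula → 0, table → 1); rule it out.
(d) disagrees with f on (0,0,0) (formula → 0, table → 1); rule it out.
(e) disagrees with f on (0,0,0) (formula → 0, table → 1); rule it out.
(b) is the remaining candidate, and it agrees with f on all 8 inputs.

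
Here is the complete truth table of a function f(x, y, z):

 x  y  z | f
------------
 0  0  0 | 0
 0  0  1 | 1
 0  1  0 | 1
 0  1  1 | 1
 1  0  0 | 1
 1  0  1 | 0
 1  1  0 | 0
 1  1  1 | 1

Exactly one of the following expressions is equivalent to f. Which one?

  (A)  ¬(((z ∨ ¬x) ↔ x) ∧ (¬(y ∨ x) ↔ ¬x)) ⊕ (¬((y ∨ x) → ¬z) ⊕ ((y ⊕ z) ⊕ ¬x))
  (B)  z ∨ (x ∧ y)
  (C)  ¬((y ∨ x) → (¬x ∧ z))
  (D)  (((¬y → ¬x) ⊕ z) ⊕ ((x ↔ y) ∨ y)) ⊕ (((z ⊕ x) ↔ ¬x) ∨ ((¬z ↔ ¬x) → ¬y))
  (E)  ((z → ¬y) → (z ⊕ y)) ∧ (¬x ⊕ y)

(B) disagrees with f on (0,1,0) (formula → 0, table → 1); rule it out.
(C) disagrees with f on (0,0,1) (formula → 0, table → 1); rule it out.
(D) disagrees with f on (0,0,0) (formula → 1, table → 0); rule it out.
(E) disagrees with f on (0,1,0) (formula → 0, table → 1); rule it out.
That leaves (A). Evaluating it on every row reproduces the table of f exactly.

A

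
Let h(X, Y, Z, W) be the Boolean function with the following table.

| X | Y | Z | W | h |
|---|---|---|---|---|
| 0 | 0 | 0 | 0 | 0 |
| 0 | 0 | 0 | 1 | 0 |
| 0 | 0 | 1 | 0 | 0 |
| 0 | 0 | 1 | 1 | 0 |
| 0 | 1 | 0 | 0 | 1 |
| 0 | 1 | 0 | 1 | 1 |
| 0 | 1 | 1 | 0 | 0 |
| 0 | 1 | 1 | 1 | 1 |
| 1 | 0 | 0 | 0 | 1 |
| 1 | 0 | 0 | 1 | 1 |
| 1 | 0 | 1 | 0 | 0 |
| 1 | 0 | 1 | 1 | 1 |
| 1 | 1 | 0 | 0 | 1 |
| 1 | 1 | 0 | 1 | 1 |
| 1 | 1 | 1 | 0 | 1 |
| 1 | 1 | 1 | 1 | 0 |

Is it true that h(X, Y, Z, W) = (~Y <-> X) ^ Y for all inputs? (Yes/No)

Evaluate (~Y <-> X) ^ Y on each row and compare to h:
  X=0, Y=0, Z=0, W=0: formula gives 0, h = 0 ✓
  X=0, Y=0, Z=0, W=1: formula gives 0, h = 0 ✓
  X=0, Y=0, Z=1, W=0: formula gives 0, h = 0 ✓
  X=0, Y=0, Z=1, W=1: formula gives 0, h = 0 ✓
  X=0, Y=1, Z=0, W=0: formula gives 0, but h = 1 ✗
Row (0,1,0,0) is a counterexample, so the formula is not equivalent to h.

No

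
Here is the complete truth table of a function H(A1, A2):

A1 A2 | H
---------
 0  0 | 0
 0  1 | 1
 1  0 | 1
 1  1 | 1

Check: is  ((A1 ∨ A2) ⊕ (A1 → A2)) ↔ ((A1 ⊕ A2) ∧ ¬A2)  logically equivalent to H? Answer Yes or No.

Yes

Test each input against both H and the formula:
  A1=0, A2=0: formula gives 0, H = 0 ✓
  A1=0, A2=1: formula gives 1, H = 1 ✓
  A1=1, A2=0: formula gives 1, H = 1 ✓
  A1=1, A2=1: formula gives 1, H = 1 ✓
Every row agrees, so the formula is equivalent.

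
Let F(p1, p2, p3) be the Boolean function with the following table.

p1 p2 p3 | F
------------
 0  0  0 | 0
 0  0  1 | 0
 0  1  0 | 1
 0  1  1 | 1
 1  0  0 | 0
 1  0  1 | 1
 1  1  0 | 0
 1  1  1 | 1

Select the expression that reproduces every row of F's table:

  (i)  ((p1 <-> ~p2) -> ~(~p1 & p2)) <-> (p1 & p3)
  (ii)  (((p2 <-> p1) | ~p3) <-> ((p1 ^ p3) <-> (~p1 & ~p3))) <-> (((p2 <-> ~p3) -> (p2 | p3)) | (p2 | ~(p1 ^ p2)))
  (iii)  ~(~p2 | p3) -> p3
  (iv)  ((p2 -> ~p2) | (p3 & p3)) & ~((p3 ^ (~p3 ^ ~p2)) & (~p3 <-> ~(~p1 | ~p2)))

(ii) fails at (0,1,0): the formula yields 0, F is 1.
(iii) fails at (0,0,0): the formula yields 1, F is 0.
(iv) fails at (0,0,0): the formula yields 1, F is 0.
Only (i) survives; checking it on all 8 rows confirms it matches F.

i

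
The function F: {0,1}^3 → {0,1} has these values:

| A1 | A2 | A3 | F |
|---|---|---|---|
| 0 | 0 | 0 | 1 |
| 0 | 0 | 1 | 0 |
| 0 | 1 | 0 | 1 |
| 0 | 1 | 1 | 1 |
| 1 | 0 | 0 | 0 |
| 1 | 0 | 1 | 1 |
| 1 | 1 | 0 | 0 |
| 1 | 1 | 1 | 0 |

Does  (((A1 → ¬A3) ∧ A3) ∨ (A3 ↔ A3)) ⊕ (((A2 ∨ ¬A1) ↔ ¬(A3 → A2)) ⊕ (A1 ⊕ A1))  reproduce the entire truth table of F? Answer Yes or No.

No

Evaluate (((A1 → ¬A3) ∧ A3) ∨ (A3 ↔ A3)) ⊕ (((A2 ∨ ¬A1) ↔ ¬(A3 → A2)) ⊕ (A1 ⊕ A1)) on each row and compare to F:
  A1=0, A2=0, A3=0: formula gives 1, F = 1 ✓
  A1=0, A2=0, A3=1: formula gives 0, F = 0 ✓
  A1=0, A2=1, A3=0: formula gives 1, F = 1 ✓
  A1=0, A2=1, A3=1: formula gives 1, F = 1 ✓
  A1=1, A2=0, A3=0: formula gives 0, F = 0 ✓
  …
  A1=1, A2=1, A3=0: formula gives 1, but F = 0 ✗
Row (1,1,0) is a counterexample, so the formula is not equivalent to F.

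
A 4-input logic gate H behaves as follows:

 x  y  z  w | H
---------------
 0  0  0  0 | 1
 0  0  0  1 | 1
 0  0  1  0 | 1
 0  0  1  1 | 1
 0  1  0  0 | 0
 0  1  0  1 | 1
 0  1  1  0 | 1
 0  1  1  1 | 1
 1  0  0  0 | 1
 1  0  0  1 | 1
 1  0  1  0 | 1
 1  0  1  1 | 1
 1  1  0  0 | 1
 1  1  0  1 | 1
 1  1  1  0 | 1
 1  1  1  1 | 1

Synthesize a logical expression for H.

H(x, y, z, w) = not (((not x and y) and not z) and not w)

Only row (0,1,0,0) gives 0. So H is 1 everywhere except there — the complement of the minterm ¬x·y·¬z·¬w.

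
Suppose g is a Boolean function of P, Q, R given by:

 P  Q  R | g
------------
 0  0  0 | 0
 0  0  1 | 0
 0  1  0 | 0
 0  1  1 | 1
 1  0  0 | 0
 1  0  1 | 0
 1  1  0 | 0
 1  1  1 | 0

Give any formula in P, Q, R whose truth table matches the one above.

g(P, Q, R) = (not P and Q) and R

Only row (0,1,1) gives 1. That row's minterm ¬P·Q·R is g directly.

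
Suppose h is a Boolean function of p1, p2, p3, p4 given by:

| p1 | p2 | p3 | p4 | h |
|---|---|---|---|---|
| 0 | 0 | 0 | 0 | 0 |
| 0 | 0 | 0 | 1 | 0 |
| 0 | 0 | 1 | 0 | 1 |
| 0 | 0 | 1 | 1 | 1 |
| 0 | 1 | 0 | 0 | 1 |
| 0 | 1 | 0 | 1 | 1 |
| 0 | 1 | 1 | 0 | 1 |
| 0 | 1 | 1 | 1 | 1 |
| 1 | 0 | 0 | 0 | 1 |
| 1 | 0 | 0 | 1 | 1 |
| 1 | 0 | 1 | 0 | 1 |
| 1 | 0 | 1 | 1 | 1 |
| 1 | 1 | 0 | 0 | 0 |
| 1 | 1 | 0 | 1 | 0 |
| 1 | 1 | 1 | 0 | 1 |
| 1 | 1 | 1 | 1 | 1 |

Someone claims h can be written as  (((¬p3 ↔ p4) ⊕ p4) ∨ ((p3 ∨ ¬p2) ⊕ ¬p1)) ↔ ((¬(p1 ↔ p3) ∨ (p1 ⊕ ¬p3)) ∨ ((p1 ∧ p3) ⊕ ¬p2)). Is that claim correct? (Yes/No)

Yes

Check the formula against h row by row:
  p1=0, p2=0, p3=0, p4=0: formula gives 0, h = 0 ✓
  p1=0, p2=0, p3=0, p4=1: formula gives 0, h = 0 ✓
  p1=0, p2=0, p3=1, p4=0: formula gives 1, h = 1 ✓
  p1=0, p2=0, p3=1, p4=1: formula gives 1, h = 1 ✓
  … (the remaining 12 rows also agree.)
No disagreement on any input; they are logically equivalent.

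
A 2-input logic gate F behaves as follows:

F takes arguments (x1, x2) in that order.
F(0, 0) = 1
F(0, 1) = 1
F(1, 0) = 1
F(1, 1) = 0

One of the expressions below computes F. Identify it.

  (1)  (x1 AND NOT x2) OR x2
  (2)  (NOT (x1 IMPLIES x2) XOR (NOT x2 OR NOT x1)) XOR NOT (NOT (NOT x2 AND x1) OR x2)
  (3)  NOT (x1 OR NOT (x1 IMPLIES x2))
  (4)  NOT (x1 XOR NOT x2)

2

(1) disagrees with F on (0,0) (formula → 0, table → 1); rule it out.
(3) disagrees with F on (1,0) (formula → 0, table → 1); rule it out.
(4) disagrees with F on (0,0) (formula → 0, table → 1); rule it out.
Only (2) survives; checking it on all 4 rows confirms it matches F.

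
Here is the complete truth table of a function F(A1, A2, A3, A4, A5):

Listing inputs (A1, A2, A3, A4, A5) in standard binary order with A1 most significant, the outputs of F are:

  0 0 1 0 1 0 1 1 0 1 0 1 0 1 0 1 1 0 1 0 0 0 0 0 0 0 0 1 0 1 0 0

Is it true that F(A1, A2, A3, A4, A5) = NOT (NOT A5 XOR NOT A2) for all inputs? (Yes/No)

Check the formula against F row by row:
  A1=0, A2=0, A3=0, A4=0, A5=0: formula gives 1, but F = 0 ✗
Since they disagree at (0,0,0,0,0), the expression is not a correct formula for F.

No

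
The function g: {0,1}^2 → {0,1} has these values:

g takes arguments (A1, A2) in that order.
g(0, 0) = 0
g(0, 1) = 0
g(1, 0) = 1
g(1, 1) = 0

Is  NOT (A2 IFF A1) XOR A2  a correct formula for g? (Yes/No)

No

Test each input against both g and the formula:
  A1=0, A2=0: formula gives 0, g = 0 ✓
  A1=0, A2=1: formula gives 0, g = 0 ✓
  A1=1, A2=0: formula gives 1, g = 1 ✓
  A1=1, A2=1: formula gives 1, but g = 0 ✗
A single disagreement suffices: at (1,1) they differ, so the formula does not compute g.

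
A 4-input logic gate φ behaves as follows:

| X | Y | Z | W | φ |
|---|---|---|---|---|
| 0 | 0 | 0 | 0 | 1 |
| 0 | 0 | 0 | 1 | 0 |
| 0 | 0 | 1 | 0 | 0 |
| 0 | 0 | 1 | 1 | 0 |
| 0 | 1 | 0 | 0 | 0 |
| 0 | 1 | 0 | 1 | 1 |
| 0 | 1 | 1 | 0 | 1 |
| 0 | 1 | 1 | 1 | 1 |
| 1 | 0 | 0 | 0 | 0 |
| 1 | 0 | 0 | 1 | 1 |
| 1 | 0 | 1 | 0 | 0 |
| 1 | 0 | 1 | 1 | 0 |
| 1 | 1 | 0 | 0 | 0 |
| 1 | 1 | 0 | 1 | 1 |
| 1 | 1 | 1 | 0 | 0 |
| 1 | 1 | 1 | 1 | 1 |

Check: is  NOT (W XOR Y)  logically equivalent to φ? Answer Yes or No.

No

Check the formula against φ row by row:
  X=0, Y=0, Z=0, W=0: formula gives 1, φ = 1 ✓
  X=0, Y=0, Z=0, W=1: formula gives 0, φ = 0 ✓
  X=0, Y=0, Z=1, W=0: formula gives 1, but φ = 0 ✗
Since they disagree at (0,0,1,0), the expression is not a correct formula for φ.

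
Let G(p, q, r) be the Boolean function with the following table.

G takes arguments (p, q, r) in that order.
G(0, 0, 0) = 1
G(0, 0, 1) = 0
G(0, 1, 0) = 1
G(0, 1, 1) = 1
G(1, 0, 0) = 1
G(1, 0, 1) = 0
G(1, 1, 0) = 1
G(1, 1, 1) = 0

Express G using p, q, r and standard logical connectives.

G(p, q, r) = ~((((~p & ~q) & r) | ((p & ~q) & r)) | ((p & q) & r))

G is 0 on only 3 rows — (0,0,1), (1,0,1), (1,1,1). Writing each as a minterm (¬p·¬q·r, p·¬q·r, p·q·r) and OR-ing them characterizes exactly where G=0, so G is the negation of that disjunction.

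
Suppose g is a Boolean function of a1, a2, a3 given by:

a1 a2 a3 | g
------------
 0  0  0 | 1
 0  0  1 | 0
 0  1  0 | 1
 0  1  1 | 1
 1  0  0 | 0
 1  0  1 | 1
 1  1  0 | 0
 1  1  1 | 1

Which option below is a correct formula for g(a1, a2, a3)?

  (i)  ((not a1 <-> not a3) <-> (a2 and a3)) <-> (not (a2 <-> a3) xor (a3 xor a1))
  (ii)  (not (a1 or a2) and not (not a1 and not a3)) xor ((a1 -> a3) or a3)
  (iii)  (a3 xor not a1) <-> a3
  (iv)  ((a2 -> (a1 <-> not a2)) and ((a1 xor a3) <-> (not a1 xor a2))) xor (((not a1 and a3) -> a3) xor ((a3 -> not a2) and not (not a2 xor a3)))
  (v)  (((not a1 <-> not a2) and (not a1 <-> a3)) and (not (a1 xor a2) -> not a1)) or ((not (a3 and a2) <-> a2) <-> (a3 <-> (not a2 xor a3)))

(i) fails at (0,1,0): the formula yields 0, g is 1.
(iii) fails at (0,0,0): the formula yields 0, g is 1.
(iv) fails at (0,0,1): the formula yields 1, g is 0.
(v) fails at (0,0,1): the formula yields 1, g is 0.
(ii) is the remaining candidate, and it agrees with g on all 8 inputs.

ii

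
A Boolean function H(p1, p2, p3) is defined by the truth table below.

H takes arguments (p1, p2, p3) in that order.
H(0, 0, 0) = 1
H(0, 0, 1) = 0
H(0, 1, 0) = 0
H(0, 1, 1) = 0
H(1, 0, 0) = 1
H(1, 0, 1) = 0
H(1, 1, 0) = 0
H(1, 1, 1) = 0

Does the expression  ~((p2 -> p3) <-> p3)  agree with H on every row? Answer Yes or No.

Test each input against both H and the formula:
  p1=0, p2=0, p3=0: formula gives 1, H = 1 ✓
  p1=0, p2=0, p3=1: formula gives 0, H = 0 ✓
  p1=0, p2=1, p3=0: formula gives 0, H = 0 ✓
  p1=0, p2=1, p3=1: formula gives 0, H = 0 ✓
  p1=1, p2=0, p3=0: formula gives 1, H = 1 ✓
  … (the remaining 3 rows also agree.)
Every row agrees, so the formula is equivalent.

Yes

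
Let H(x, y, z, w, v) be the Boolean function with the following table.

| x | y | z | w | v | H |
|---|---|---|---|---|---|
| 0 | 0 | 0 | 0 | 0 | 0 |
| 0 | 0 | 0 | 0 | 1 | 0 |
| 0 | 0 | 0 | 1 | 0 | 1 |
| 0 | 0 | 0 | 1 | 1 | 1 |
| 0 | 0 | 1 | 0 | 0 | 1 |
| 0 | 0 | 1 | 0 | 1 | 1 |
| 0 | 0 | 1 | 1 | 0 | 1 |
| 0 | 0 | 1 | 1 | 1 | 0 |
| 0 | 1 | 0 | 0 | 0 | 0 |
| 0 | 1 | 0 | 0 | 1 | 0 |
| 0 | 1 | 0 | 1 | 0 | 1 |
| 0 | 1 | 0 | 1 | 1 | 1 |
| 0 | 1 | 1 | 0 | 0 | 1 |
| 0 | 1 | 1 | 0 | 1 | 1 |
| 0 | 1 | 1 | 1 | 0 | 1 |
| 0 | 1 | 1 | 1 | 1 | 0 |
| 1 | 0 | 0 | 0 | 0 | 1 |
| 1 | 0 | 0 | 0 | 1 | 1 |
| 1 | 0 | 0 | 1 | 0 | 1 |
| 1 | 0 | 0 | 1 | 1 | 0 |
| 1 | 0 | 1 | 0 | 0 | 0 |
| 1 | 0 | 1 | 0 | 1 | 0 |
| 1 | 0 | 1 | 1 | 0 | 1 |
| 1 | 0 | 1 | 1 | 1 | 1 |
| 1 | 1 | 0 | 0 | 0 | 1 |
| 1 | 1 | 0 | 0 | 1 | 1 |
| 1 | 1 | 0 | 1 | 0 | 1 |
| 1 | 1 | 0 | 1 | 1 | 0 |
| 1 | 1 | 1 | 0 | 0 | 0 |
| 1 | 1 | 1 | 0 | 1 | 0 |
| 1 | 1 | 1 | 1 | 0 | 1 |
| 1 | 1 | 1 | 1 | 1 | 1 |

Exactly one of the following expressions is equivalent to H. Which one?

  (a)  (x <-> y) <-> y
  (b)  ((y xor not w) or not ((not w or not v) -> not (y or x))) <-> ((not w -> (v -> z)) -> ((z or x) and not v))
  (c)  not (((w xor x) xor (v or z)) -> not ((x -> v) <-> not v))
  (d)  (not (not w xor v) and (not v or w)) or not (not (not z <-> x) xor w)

d

(a) disagrees with H on (0,0,0,1,0) (formula → 0, table → 1); rule it out.
(b) disagrees with H on (0,0,0,0,1) (formula → 1, table → 0); rule it out.
(c) disagrees with H on (0,0,0,1,1) (formula → 0, table → 1); rule it out.
That leaves (d). Evaluating it on every row reproduces the table of H exactly.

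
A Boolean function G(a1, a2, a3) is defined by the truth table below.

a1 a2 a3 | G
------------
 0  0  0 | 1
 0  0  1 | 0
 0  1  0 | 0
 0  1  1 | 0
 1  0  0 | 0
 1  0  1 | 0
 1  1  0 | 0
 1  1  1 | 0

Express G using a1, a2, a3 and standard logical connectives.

G(a1, a2, a3) = ((a1 + a2) + a3)'

The output is 1 only when every input is 0 — NOR of all inputs.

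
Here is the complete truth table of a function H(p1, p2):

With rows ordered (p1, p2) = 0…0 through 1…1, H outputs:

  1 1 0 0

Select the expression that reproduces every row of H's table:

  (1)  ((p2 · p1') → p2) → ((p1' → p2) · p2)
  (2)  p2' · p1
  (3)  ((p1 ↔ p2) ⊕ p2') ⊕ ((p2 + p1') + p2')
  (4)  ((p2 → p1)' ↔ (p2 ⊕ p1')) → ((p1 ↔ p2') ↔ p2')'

(1) fails at (0,0): the formula yields 0, H is 1.
(2) fails at (0,0): the formula yields 0, H is 1.
(4) fails at (1,1): the formula yields 1, H is 0.
(3) is the remaining candidate, and it agrees with H on all 4 inputs.

3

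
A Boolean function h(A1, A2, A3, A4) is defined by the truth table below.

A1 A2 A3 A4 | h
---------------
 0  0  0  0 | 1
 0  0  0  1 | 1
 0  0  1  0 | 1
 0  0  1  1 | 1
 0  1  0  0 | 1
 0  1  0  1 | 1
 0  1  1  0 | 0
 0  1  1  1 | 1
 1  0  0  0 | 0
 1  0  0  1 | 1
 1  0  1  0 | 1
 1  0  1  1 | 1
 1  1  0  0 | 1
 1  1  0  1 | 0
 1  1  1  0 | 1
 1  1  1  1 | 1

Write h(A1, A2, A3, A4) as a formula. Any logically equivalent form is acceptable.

h is 0 on only 3 rows — (0,1,1,0), (1,0,0,0), (1,1,0,1). Writing each as a minterm (¬A1·A2·A3·¬A4, A1·¬A2·¬A3·¬A4, A1·A2·¬A3·A4) and OR-ing them characterizes exactly where h=0, so h is the negation of that disjunction.

h(A1, A2, A3, A4) = not (((((not A1 and A2) and A3) and not A4) or (((A1 and not A2) and not A3) and not A4)) or (((A1 and A2) and not A3) and A4))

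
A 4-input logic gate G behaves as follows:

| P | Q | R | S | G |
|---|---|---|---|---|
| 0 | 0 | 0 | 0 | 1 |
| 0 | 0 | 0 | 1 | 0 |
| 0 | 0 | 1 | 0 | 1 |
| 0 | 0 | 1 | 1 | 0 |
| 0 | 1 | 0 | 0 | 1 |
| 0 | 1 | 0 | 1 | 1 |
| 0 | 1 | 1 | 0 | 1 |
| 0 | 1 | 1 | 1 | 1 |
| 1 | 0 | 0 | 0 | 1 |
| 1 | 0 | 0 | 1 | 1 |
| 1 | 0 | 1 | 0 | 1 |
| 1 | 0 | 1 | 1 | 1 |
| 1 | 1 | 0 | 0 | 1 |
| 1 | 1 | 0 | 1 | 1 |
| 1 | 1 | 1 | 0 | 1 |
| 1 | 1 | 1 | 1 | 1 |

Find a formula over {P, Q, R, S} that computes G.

There are just 2 zero rows: (0,0,0,1), (0,0,1,1). Their minterms are ¬P·¬Q·¬R·S, ¬P·¬Q·R·S; the OR of those covers precisely the 0-outputs, and negating it yields G.

G(P, Q, R, S) = ¬((((¬P ∧ ¬Q) ∧ ¬R) ∧ S) ∨ (((¬P ∧ ¬Q) ∧ R) ∧ S))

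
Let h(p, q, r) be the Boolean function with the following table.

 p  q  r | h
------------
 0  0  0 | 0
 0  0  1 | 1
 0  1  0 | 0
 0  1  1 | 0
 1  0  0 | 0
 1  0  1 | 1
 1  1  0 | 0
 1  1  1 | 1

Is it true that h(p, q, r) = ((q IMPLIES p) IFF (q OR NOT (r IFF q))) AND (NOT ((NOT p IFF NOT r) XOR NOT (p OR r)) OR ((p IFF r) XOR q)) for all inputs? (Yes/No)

No

Check the formula against h row by row:
  p=0, q=0, r=0: formula gives 0, h = 0 ✓
  p=0, q=0, r=1: formula gives 1, h = 1 ✓
  p=0, q=1, r=0: formula gives 0, h = 0 ✓
  p=0, q=1, r=1: formula gives 0, h = 0 ✓
  p=1, q=0, r=0: formula gives 0, h = 0 ✓
  …
  p=1, q=1, r=0: formula gives 1, but h = 0 ✗
Row (1,1,0) is a counterexample, so the formula is not equivalent to h.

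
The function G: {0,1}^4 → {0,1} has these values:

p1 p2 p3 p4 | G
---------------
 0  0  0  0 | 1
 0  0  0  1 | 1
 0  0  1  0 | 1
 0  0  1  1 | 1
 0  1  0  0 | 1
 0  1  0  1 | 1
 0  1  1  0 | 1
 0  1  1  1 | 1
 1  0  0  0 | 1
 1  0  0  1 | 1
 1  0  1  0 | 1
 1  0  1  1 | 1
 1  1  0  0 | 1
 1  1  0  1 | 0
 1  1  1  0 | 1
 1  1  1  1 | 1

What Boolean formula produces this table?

Only row (1,1,0,1) gives 0. So G is 1 everywhere except there — the complement of the minterm p1·p2·¬p3·p4.

G(p1, p2, p3, p4) = NOT (((p1 AND p2) AND NOT p3) AND p4)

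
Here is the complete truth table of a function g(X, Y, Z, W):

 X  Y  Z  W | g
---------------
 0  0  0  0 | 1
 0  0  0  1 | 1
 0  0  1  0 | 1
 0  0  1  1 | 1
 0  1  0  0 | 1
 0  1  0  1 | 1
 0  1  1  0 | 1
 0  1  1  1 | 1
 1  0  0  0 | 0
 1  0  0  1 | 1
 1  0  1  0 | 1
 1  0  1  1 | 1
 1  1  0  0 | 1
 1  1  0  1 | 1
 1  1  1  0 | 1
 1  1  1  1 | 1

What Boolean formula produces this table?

g is 0 on exactly one input, (1,0,0,0), whose minterm is X·¬Y·¬Z·¬W. So g is the negation of that single conjunction.

g(X, Y, Z, W) = ¬(((X ∧ ¬Y) ∧ ¬Z) ∧ ¬W)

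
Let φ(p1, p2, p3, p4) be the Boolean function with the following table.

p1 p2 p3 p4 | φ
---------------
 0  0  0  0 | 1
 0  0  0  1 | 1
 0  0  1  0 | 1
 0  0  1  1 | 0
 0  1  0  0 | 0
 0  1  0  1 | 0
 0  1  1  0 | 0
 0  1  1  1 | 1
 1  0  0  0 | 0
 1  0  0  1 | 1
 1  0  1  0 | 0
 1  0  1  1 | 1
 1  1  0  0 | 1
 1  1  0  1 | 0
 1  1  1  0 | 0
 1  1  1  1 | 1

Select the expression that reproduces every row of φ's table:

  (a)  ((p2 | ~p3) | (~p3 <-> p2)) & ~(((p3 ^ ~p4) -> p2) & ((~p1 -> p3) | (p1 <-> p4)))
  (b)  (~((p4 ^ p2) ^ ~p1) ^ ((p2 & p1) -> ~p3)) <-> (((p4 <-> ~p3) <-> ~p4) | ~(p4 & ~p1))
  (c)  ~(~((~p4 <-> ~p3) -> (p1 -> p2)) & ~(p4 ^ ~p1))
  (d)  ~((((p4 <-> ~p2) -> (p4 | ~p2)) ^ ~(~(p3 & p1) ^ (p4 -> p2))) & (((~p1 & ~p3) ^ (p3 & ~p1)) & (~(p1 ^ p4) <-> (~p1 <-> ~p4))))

b

(a): at (0,0,1,0) it gives 0, but φ = 1 — eliminated.
(c): at (0,0,1,1) it gives 1, but φ = 0 — eliminated.
(d): at (0,0,0,1) it gives 0, but φ = 1 — eliminated.
(b) is the remaining candidate, and it agrees with φ on all 16 inputs.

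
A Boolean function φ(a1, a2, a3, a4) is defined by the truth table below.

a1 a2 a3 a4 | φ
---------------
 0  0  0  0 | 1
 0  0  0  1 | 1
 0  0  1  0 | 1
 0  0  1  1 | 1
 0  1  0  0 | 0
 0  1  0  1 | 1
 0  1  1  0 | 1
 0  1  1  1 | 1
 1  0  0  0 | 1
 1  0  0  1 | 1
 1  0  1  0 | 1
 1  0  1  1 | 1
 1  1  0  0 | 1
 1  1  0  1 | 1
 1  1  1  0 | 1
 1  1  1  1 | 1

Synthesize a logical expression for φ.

φ is 0 on exactly one input, (0,1,0,0), whose minterm is ¬a1·a2·¬a3·¬a4. So φ is the negation of that single conjunction.

φ(a1, a2, a3, a4) = NOT (((NOT a1 AND a2) AND NOT a3) AND NOT a4)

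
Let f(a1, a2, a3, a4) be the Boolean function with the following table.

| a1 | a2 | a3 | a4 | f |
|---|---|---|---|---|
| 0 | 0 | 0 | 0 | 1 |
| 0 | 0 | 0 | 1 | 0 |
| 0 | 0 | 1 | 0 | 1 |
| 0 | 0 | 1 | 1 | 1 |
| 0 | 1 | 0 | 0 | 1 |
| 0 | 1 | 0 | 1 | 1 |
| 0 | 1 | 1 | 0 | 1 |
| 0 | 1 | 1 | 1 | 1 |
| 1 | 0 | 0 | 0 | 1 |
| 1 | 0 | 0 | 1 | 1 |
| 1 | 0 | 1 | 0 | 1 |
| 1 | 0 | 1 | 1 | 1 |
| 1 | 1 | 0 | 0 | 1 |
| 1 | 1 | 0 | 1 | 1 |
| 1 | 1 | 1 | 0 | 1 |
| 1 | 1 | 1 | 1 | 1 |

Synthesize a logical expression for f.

f(a1, a2, a3, a4) = NOT (((NOT a1 AND NOT a2) AND NOT a3) AND a4)

Only row (0,0,0,1) gives 0. So f is 1 everywhere except there — the complement of the minterm ¬a1·¬a2·¬a3·a4.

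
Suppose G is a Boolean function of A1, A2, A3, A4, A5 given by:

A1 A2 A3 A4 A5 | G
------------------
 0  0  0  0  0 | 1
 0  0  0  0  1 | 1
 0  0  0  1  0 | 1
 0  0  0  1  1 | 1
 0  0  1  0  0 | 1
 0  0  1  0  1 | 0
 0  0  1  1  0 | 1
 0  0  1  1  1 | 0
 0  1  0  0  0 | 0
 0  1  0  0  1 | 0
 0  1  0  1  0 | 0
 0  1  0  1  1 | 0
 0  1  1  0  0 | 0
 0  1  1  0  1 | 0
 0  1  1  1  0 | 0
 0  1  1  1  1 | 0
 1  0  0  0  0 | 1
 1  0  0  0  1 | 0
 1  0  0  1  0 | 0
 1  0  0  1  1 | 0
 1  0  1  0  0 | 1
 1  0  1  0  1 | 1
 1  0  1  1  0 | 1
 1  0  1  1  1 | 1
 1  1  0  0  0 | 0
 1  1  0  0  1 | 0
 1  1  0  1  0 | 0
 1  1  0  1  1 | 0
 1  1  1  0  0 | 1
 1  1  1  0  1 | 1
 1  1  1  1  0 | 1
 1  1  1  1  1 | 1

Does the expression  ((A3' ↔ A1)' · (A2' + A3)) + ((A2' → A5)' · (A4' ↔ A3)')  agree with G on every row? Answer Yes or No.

Evaluate ((A3' ↔ A1)' · (A2' + A3)) + ((A2' → A5)' · (A4' ↔ A3)') on each row and compare to G:
  A1=0, A2=0, A3=0, A4=0, A5=0: formula gives 1, G = 1 ✓
  A1=0, A2=0, A3=0, A4=0, A5=1: formula gives 1, G = 1 ✓
  A1=0, A2=0, A3=0, A4=1, A5=0: formula gives 1, G = 1 ✓
  A1=0, A2=0, A3=0, A4=1, A5=1: formula gives 1, G = 1 ✓
  A1=0, A2=0, A3=1, A4=0, A5=0: formula gives 0, but G = 1 ✗
Row (0,0,1,0,0) is a counterexample, so the formula is not equivalent to G.

No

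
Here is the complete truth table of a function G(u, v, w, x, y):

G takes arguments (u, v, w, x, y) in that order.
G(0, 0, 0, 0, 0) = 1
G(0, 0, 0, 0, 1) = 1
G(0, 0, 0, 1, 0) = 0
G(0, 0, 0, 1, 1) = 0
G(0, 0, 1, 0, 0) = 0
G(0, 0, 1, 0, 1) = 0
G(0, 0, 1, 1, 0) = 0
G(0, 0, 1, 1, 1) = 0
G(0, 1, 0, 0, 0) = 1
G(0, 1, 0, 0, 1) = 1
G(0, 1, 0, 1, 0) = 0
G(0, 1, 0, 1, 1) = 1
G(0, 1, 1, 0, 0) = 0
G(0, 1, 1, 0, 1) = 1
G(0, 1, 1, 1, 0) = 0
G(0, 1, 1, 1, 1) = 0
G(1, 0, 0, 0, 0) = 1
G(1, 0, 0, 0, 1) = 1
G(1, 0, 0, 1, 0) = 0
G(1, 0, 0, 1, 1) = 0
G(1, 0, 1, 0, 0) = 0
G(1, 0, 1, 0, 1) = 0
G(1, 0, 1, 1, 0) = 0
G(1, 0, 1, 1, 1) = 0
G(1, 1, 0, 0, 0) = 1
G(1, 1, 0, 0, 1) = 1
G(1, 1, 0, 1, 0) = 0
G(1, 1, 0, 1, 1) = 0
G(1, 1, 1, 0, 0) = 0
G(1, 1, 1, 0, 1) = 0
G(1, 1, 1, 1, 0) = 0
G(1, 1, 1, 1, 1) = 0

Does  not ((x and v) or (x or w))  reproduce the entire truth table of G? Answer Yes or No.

Test each input against both G and the formula:
  u=0, v=0, w=0, x=0, y=0: formula gives 1, G = 1 ✓
  u=0, v=0, w=0, x=0, y=1: formula gives 1, G = 1 ✓
  u=0, v=0, w=0, x=1, y=0: formula gives 0, G = 0 ✓
  u=0, v=0, w=0, x=1, y=1: formula gives 0, G = 0 ✓
  …
  u=0, v=1, w=0, x=1, y=1: formula gives 0, but G = 1 ✗
Row (0,1,0,1,1) is a counterexample, so the formula is not equivalent to G.

No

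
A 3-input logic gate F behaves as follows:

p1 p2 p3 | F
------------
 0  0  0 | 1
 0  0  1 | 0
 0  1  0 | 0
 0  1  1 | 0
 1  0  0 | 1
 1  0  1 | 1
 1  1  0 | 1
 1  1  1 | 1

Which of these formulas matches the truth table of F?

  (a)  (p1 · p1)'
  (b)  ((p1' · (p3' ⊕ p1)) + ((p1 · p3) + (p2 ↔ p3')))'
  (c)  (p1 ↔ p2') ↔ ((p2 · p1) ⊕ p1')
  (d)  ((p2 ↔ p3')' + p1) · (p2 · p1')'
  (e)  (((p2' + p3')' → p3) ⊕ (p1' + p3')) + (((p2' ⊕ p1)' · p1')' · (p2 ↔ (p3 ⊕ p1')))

d

(a) fails at (0,0,1): the formula yields 1, F is 0.
(b) fails at (0,0,0): the formula yields 0, F is 1.
(c) fails at (0,0,0): the formula yields 0, F is 1.
(e) fails at (0,0,0): the formula yields 0, F is 1.
That leaves (d). Evaluating it on every row reproduces the table of F exactly.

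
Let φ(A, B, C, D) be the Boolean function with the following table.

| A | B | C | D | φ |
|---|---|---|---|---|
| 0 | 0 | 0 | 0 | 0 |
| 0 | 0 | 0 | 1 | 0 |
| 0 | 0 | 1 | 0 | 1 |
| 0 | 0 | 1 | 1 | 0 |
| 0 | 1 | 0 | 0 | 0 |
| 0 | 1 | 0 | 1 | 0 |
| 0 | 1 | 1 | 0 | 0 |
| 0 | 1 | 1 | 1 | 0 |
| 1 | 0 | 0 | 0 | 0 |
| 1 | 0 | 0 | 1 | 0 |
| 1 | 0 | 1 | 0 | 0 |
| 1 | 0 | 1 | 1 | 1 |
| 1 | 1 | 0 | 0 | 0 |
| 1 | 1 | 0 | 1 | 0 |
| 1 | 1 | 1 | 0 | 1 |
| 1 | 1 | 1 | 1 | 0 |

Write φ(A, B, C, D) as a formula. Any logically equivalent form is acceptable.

φ(A, B, C, D) = ((((NOT A AND NOT B) AND C) AND NOT D) OR (((A AND NOT B) AND C) AND D)) OR (((A AND B) AND C) AND NOT D)

Collect the rows where φ=1 — (0,0,1,0), (1,0,1,1), (1,1,1,0) — and write one minterm per row: ¬A·¬B·C·¬D, A·¬B·C·D, A·B·C·¬D. Their union (logical OR) reproduces the table exactly.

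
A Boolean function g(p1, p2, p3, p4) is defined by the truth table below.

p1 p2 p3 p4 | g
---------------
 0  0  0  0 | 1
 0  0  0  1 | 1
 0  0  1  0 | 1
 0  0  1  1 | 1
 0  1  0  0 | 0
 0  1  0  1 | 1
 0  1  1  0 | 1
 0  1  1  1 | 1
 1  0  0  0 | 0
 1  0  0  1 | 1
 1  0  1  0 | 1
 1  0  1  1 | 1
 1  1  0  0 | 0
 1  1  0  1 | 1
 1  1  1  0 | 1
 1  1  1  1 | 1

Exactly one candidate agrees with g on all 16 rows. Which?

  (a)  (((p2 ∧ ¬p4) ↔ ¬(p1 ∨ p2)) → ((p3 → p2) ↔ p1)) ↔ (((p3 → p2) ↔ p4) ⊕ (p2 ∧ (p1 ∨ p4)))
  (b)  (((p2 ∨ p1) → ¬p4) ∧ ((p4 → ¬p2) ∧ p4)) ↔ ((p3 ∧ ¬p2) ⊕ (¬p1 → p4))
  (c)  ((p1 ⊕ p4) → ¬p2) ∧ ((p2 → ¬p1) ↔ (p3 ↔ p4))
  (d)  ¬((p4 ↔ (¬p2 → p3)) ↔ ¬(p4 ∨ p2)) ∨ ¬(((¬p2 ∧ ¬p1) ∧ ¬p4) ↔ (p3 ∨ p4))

(a) disagrees with g on (0,0,0,0) (formula → 0, table → 1); rule it out.
(b) disagrees with g on (0,0,1,0) (formula → 0, table → 1); rule it out.
(c) disagrees with g on (0,0,0,1) (formula → 0, table → 1); rule it out.
Only (d) survives; checking it on all 16 rows confirms it matches g.

d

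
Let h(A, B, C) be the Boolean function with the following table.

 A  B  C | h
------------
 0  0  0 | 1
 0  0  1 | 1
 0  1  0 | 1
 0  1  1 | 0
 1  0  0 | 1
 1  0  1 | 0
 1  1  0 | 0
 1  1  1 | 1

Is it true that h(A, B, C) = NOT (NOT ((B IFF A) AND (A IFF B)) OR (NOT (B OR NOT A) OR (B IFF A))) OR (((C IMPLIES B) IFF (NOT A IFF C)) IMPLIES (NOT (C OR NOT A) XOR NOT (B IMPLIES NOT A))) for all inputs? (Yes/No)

Yes

Test each input against both h and the formula:
  A=0, B=0, C=0: formula gives 1, h = 1 ✓
  A=0, B=0, C=1: formula gives 1, h = 1 ✓
  A=0, B=1, C=0: formula gives 1, h = 1 ✓
  A=0, B=1, C=1: formula gives 0, h = 0 ✓
  A=1, B=0, C=0: formula gives 1, h = 1 ✓
  … (the remaining 3 rows also agree.)
All 8 rows match — the expression computes h exactly.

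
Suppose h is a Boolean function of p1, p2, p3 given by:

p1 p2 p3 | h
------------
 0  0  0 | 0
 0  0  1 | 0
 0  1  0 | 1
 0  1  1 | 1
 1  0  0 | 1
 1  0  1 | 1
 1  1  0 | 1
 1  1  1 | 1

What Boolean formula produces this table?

h(p1, p2, p3) = not (((not p1 and not p2) and not p3) or ((not p1 and not p2) and p3))

There are just 2 zero rows: (0,0,0), (0,0,1). Their minterms are ¬p1·¬p2·¬p3, ¬p1·¬p2·p3; the OR of those covers precisely the 0-outputs, and negating it yields h.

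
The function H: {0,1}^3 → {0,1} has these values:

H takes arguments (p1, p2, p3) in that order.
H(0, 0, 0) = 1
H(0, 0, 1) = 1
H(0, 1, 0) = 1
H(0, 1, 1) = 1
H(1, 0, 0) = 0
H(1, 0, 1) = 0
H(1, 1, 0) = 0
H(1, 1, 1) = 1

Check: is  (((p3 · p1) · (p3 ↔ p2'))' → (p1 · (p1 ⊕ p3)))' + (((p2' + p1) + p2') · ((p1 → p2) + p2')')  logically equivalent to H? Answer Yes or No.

Yes

Check the formula against H row by row:
  p1=0, p2=0, p3=0: formula gives 1, H = 1 ✓
  p1=0, p2=0, p3=1: formula gives 1, H = 1 ✓
  p1=0, p2=1, p3=0: formula gives 1, H = 1 ✓
  p1=0, p2=1, p3=1: formula gives 1, H = 1 ✓
  p1=1, p2=0, p3=0: formula gives 0, H = 0 ✓
  … (the remaining 3 rows also agree.)
Every row agrees, so the formula is equivalent.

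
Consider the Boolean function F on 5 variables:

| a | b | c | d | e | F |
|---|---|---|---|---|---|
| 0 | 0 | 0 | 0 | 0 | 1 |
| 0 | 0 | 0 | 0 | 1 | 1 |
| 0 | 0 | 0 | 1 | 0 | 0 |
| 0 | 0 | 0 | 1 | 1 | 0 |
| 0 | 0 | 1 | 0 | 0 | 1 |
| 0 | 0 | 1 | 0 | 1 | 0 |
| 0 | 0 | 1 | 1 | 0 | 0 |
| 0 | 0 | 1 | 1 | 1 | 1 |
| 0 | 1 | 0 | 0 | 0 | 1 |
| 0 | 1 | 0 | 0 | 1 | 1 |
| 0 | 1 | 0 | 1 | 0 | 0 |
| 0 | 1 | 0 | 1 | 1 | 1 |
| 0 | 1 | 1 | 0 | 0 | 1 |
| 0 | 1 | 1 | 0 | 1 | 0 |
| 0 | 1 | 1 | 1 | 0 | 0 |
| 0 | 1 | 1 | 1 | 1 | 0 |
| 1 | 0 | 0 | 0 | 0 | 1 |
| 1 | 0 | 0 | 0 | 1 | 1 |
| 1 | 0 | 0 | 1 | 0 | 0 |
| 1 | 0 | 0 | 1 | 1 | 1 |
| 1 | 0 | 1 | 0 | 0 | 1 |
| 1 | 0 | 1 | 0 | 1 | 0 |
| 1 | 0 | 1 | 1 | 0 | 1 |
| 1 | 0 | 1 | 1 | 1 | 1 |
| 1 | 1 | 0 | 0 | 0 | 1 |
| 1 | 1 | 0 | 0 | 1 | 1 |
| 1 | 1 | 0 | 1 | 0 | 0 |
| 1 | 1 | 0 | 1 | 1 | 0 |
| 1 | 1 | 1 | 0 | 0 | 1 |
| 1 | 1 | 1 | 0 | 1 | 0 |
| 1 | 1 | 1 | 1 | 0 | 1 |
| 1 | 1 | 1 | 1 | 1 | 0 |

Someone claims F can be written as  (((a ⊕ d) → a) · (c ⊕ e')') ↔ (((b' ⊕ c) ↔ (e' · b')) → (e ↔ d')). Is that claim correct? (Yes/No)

Check the formula against F row by row:
  a=0, b=0, c=0, d=0, e=0: formula gives 1, F = 1 ✓
  a=0, b=0, c=0, d=0, e=1: formula gives 1, F = 1 ✓
  a=0, b=0, c=0, d=1, e=0: formula gives 0, F = 0 ✓
  a=0, b=0, c=0, d=1, e=1: formula gives 0, F = 0 ✓
  … (the remaining 28 rows also agree.)
Every row agrees, so the formula is equivalent.

Yes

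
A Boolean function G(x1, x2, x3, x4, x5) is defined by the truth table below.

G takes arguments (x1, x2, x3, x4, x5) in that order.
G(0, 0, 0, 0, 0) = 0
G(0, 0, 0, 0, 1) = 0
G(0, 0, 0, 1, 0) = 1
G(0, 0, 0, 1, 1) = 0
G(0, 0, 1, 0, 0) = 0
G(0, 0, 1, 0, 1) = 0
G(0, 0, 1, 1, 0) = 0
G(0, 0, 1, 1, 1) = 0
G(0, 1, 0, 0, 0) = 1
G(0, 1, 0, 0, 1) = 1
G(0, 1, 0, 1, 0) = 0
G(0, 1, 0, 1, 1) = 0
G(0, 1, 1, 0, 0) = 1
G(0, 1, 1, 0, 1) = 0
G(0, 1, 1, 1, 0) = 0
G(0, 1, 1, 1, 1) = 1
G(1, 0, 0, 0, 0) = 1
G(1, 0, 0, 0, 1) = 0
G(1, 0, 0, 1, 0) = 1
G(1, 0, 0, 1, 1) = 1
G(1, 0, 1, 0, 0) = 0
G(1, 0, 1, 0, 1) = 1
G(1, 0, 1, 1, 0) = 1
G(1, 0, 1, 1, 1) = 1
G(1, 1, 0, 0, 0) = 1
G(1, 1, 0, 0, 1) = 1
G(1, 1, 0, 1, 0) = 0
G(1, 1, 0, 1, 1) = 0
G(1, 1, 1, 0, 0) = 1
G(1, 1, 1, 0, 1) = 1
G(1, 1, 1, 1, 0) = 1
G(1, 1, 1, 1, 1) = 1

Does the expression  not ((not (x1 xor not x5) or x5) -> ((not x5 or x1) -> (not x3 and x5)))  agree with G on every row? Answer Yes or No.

No

Check the formula against G row by row:
  x1=0, x2=0, x3=0, x4=0, x5=0: formula gives 0, G = 0 ✓
  x1=0, x2=0, x3=0, x4=0, x5=1: formula gives 0, G = 0 ✓
  x1=0, x2=0, x3=0, x4=1, x5=0: formula gives 0, but G = 1 ✗
Row (0,0,0,1,0) is a counterexample, so the formula is not equivalent to G.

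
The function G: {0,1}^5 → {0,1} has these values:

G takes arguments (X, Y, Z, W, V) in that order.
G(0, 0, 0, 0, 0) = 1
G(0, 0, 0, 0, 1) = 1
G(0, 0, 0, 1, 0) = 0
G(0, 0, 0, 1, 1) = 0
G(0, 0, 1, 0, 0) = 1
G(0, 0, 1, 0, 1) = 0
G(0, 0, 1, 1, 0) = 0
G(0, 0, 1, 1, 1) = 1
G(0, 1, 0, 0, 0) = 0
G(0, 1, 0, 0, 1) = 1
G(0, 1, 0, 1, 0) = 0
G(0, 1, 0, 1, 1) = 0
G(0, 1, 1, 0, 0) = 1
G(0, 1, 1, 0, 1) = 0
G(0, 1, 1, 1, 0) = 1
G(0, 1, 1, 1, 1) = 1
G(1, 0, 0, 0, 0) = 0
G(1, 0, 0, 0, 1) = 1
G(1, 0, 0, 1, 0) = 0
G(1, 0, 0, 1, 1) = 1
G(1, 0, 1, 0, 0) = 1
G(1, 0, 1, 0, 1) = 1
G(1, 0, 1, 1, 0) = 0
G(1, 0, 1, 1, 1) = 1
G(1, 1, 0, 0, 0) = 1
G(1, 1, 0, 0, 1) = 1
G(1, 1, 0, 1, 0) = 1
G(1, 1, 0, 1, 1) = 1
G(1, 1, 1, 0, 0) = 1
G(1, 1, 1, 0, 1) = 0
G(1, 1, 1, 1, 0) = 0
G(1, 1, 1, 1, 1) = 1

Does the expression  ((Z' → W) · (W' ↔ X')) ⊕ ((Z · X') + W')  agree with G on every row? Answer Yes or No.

Check the formula against G row by row:
  X=0, Y=0, Z=0, W=0, V=0: formula gives 1, G = 1 ✓
  X=0, Y=0, Z=0, W=0, V=1: formula gives 1, G = 1 ✓
  X=0, Y=0, Z=0, W=1, V=0: formula gives 0, G = 0 ✓
  X=0, Y=0, Z=0, W=1, V=1: formula gives 0, G = 0 ✓
  X=0, Y=0, Z=1, W=0, V=0: formula gives 0, but G = 1 ✗
Row (0,0,1,0,0) is a counterexample, so the formula is not equivalent to G.

No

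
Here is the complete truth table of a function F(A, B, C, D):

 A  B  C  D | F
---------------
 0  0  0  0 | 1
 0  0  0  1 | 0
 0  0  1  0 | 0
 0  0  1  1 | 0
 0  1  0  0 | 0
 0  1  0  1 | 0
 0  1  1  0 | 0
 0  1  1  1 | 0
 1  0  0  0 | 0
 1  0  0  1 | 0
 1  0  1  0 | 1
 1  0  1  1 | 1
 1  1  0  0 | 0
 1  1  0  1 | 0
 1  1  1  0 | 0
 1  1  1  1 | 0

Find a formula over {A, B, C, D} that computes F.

F(A, B, C, D) = ((((NOT A AND NOT B) AND NOT C) AND NOT D) OR (((A AND NOT B) AND C) AND NOT D)) OR (((A AND NOT B) AND C) AND D)

F=1 on 3 inputs: (0,0,0,0), (1,0,1,0), (1,0,1,1). Reading each as a conjunction of literals (¬A·¬B·¬C·¬D, A·¬B·C·¬D, A·¬B·C·D) and taking the OR gives the canonical DNF.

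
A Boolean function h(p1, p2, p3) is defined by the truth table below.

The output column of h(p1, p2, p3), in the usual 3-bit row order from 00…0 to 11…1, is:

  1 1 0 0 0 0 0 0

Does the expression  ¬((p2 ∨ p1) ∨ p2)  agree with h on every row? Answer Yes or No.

Yes

Evaluate ¬((p2 ∨ p1) ∨ p2) on each row and compare to h:
  p1=0, p2=0, p3=0: formula gives 1, h = 1 ✓
  p1=0, p2=0, p3=1: formula gives 1, h = 1 ✓
  p1=0, p2=1, p3=0: formula gives 0, h = 0 ✓
  p1=0, p2=1, p3=1: formula gives 0, h = 0 ✓
  p1=1, p2=0, p3=0: formula gives 0, h = 0 ✓
  … (the remaining 3 rows also agree.)
Every row agrees, so the formula is equivalent.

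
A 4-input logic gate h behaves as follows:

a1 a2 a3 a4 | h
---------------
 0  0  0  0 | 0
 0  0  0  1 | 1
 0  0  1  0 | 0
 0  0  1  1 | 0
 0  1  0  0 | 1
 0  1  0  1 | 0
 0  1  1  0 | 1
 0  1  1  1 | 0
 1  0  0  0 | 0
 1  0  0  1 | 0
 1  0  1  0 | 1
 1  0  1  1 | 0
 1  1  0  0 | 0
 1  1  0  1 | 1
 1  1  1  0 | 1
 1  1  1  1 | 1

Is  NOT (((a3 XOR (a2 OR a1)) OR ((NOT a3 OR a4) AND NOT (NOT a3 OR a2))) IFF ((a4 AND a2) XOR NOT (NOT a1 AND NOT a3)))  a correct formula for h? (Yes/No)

No

Check the formula against h row by row:
  a1=0, a2=0, a3=0, a4=0: formula gives 0, h = 0 ✓
  a1=0, a2=0, a3=0, a4=1: formula gives 0, but h = 1 ✗
Row (0,0,0,1) is a counterexample, so the formula is not equivalent to h.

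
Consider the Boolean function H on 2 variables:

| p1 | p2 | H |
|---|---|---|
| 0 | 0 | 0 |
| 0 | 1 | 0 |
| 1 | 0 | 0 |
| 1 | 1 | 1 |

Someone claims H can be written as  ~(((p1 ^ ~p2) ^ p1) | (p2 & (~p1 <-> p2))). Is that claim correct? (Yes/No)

Test each input against both H and the formula:
  p1=0, p2=0: formula gives 0, H = 0 ✓
  p1=0, p2=1: formula gives 0, H = 0 ✓
  p1=1, p2=0: formula gives 0, H = 0 ✓
  p1=1, p2=1: formula gives 1, H = 1 ✓
All 4 rows match — the expression computes H exactly.

Yes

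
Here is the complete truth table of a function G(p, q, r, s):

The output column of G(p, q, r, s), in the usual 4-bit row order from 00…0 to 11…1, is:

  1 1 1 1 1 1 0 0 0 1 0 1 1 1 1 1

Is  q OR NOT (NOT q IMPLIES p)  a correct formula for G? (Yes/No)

No

Test each input against both G and the formula:
  p=0, q=0, r=0, s=0: formula gives 1, G = 1 ✓
  p=0, q=0, r=0, s=1: formula gives 1, G = 1 ✓
  p=0, q=0, r=1, s=0: formula gives 1, G = 1 ✓
  p=0, q=0, r=1, s=1: formula gives 1, G = 1 ✓
  …
  p=0, q=1, r=1, s=0: formula gives 1, but G = 0 ✗
A single disagreement suffices: at (0,1,1,0) they differ, so the formula does not compute G.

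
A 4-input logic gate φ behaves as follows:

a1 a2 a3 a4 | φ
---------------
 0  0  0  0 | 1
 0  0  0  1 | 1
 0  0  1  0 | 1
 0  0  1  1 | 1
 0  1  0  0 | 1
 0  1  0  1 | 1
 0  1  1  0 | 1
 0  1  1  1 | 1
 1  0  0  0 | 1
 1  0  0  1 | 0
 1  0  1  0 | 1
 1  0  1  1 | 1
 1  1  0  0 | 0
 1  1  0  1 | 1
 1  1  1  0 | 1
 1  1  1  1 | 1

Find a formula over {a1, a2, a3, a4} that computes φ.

φ(a1, a2, a3, a4) = ~((((a1 & ~a2) & ~a3) & a4) | (((a1 & a2) & ~a3) & ~a4))

The 0-rows are (1,0,0,1), (1,1,0,0). Take each as a conjunction (a1·¬a2·¬a3·a4, a1·a2·¬a3·¬a4), form their disjunction, and complement — that gives a formula that is 1 everywhere φ is.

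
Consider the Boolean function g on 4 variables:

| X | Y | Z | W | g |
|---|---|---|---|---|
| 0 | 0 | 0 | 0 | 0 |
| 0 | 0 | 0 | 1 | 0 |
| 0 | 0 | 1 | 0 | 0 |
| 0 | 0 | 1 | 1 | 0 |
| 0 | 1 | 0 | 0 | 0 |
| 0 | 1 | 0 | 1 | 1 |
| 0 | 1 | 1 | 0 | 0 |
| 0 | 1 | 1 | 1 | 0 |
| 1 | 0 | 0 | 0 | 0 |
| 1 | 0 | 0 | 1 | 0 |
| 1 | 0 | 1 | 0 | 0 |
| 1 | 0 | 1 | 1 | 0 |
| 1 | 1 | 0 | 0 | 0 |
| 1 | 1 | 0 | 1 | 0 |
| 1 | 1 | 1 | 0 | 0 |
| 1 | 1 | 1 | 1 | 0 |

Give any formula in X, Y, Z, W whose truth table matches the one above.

g is 1 on exactly one input, (0,1,0,1), whose minterm is ¬X·Y·¬Z·W. So g is just that conjunction.

g(X, Y, Z, W) = ((NOT X AND Y) AND NOT Z) AND W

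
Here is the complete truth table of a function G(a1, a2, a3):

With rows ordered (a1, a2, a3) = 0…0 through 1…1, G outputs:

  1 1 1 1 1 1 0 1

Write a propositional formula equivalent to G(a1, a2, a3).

G(a1, a2, a3) = ((a1 · a2) · a3')'

G is 0 on exactly one input, (1,1,0), whose minterm is a1·a2·¬a3. So G is the negation of that single conjunction.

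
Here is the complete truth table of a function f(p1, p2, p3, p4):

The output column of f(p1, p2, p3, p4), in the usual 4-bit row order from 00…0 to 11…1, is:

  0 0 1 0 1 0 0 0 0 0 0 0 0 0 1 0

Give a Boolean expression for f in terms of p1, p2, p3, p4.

f=1 on 3 inputs: (0,0,1,0), (0,1,0,0), (1,1,1,0). Reading each as a conjunction of literals (¬p1·¬p2·p3·¬p4, ¬p1·p2·¬p3·¬p4, p1·p2·p3·¬p4) and taking the OR gives the canonical DNF.

f(p1, p2, p3, p4) = ((((¬p1 ∧ ¬p2) ∧ p3) ∧ ¬p4) ∨ (((¬p1 ∧ p2) ∧ ¬p3) ∧ ¬p4)) ∨ (((p1 ∧ p2) ∧ p3) ∧ ¬p4)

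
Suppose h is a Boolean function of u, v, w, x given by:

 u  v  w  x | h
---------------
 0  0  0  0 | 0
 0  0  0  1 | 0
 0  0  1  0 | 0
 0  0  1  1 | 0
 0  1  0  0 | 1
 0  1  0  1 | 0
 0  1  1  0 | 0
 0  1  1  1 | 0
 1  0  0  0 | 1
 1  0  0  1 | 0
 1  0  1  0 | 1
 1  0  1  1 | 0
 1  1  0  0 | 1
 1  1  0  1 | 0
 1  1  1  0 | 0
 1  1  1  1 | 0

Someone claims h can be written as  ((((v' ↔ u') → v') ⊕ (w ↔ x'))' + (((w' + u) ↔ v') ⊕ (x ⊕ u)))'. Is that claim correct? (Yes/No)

No

Test each input against both h and the formula:
  u=0, v=0, w=0, x=0: formula gives 0, h = 0 ✓
  u=0, v=0, w=0, x=1: formula gives 0, h = 0 ✓
  u=0, v=0, w=1, x=0: formula gives 0, h = 0 ✓
  u=0, v=0, w=1, x=1: formula gives 0, h = 0 ✓
  …
  u=0, v=1, w=1, x=1: formula gives 1, but h = 0 ✗
Row (0,1,1,1) is a counterexample, so the formula is not equivalent to h.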